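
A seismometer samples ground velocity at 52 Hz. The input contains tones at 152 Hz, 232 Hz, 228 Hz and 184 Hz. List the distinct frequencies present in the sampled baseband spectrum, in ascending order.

fs/2 = 26 Hz.
152 Hz mod fs = 48 Hz.
48 Hz > fs/2 = 26 Hz, folds to fs − 48 Hz = 4 Hz.
232 Hz mod fs = 24 Hz.
24 Hz ≤ fs/2 = 26 Hz, appears at 24 Hz.
228 Hz mod fs = 20 Hz.
20 Hz ≤ fs/2 = 26 Hz, appears at 20 Hz.
184 Hz mod fs = 28 Hz.
28 Hz > fs/2 = 26 Hz, folds to fs − 28 Hz = 24 Hz.
Distinct values: {4 Hz, 20 Hz, 24 Hz}.

4 Hz, 20 Hz, 24 Hz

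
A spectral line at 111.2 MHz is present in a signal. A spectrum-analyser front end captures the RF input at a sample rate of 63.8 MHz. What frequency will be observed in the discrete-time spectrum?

16.4 MHz

111.2 MHz mod fs = 47.4 MHz.
47.4 MHz > fs/2 = 31.9 MHz, folds to fs − 47.4 MHz = 16.4 MHz.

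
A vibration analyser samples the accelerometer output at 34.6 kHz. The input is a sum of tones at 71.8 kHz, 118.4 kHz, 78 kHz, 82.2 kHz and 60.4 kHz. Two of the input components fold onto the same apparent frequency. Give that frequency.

8.8 kHz

fs/2 = 17.3 kHz.
71.8 kHz mod fs = 2.6 kHz.
2.6 kHz ≤ fs/2 = 17.3 kHz, appears at 2.6 kHz.
118.4 kHz mod fs = 14.6 kHz.
14.6 kHz ≤ fs/2 = 17.3 kHz, appears at 14.6 kHz.
78 kHz mod fs = 8.8 kHz.
8.8 kHz ≤ fs/2 = 17.3 kHz, appears at 8.8 kHz.
82.2 kHz mod fs = 13 kHz.
13 kHz ≤ fs/2 = 17.3 kHz, appears at 13 kHz.
60.4 kHz mod fs = 25.8 kHz.
25.8 kHz > fs/2 = 17.3 kHz, folds to fs − 25.8 kHz = 8.8 kHz.
60.4 kHz and 78 kHz both map to 8.8 kHz.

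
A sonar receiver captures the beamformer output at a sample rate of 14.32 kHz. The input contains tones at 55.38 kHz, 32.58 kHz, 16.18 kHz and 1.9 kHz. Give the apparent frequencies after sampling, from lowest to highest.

1.86 kHz, 1.9 kHz, 3.94 kHz

fs/2 = 7.16 kHz.
55.38 kHz mod fs = 12.42 kHz.
12.42 kHz > fs/2 = 7.16 kHz, folds to fs − 12.42 kHz = 1.9 kHz.
32.58 kHz mod fs = 3.94 kHz.
3.94 kHz ≤ fs/2 = 7.16 kHz, appears at 3.94 kHz.
16.18 kHz mod fs = 1.86 kHz.
1.86 kHz ≤ fs/2 = 7.16 kHz, appears at 1.86 kHz.
1.9 kHz ≤ fs/2 = 7.16 kHz, passes unchanged.
Distinct values: {1.86 kHz, 1.9 kHz, 3.94 kHz}.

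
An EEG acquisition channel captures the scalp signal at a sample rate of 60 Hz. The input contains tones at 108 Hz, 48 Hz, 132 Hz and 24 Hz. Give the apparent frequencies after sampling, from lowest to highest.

fs/2 = 30 Hz.
108 Hz mod fs = 48 Hz.
48 Hz > fs/2 = 30 Hz, folds to fs − 48 Hz = 12 Hz.
48 Hz > fs/2 = 30 Hz, folds to fs − 48 Hz = 12 Hz.
132 Hz mod fs = 12 Hz.
12 Hz ≤ fs/2 = 30 Hz, appears at 12 Hz.
24 Hz ≤ fs/2 = 30 Hz, passes unchanged.
Distinct values: {12 Hz, 24 Hz}.

12 Hz, 24 Hz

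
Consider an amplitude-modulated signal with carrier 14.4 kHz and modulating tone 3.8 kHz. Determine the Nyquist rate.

36.4 kHz

AM sidebands sit at fc ± fm = 10.6 kHz and 18.2 kHz.
Highest-frequency component: 18.2 kHz.
Nyquist rate = 2 × 18.2 kHz = 36.4 kHz.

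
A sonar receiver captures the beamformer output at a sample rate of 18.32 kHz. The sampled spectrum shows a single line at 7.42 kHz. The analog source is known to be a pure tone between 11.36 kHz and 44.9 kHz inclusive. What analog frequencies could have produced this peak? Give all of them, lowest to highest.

Frequencies that alias to 7.42 kHz are k·fs ± 7.42 kHz for integer k ≥ 0.
k=0: 7.42 kHz.
k=1: 10.9 kHz, 25.74 kHz.
k=2: 29.22 kHz, 44.06 kHz.
k=3: 47.54 kHz, 62.38 kHz.
Within [11.36 kHz, 44.9 kHz]: 25.74 kHz, 29.22 kHz, 44.06 kHz.

25.74 kHz, 29.22 kHz, 44.06 kHz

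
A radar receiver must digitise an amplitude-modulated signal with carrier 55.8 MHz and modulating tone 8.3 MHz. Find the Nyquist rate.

AM sidebands sit at fc ± fm = 47.5 MHz and 64.1 MHz.
Highest-frequency component: 64.1 MHz.
Nyquist rate = 2 × 64.1 MHz = 128.2 MHz.

128.2 MHz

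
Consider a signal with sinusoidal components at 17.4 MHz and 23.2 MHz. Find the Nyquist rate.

46.4 MHz

Highest-frequency component: 23.2 MHz.
Nyquist rate = 2 × 23.2 MHz = 46.4 MHz.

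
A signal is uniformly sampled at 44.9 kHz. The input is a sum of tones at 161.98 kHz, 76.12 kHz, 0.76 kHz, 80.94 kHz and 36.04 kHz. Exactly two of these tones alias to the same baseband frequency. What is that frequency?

fs/2 = 22.45 kHz.
161.98 kHz mod fs = 27.28 kHz.
27.28 kHz > fs/2 = 22.45 kHz, folds to fs − 27.28 kHz = 17.62 kHz.
76.12 kHz mod fs = 31.22 kHz.
31.22 kHz > fs/2 = 22.45 kHz, folds to fs − 31.22 kHz = 13.68 kHz.
0.76 kHz ≤ fs/2 = 22.45 kHz, passes unchanged.
80.94 kHz mod fs = 36.04 kHz.
36.04 kHz > fs/2 = 22.45 kHz, folds to fs − 36.04 kHz = 8.86 kHz.
36.04 kHz > fs/2 = 22.45 kHz, folds to fs − 36.04 kHz = 8.86 kHz.
36.04 kHz and 80.94 kHz both map to 8.86 kHz.

8.86 kHz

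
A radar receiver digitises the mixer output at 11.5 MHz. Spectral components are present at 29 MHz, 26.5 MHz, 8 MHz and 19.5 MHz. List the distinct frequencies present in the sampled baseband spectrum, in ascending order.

3.5 MHz, 5.5 MHz

fs/2 = 5.75 MHz.
29 MHz mod fs = 6 MHz.
6 MHz > fs/2 = 5.75 MHz, folds to fs − 6 MHz = 5.5 MHz.
26.5 MHz mod fs = 3.5 MHz.
3.5 MHz ≤ fs/2 = 5.75 MHz, appears at 3.5 MHz.
8 MHz > fs/2 = 5.75 MHz, folds to fs − 8 MHz = 3.5 MHz.
19.5 MHz mod fs = 8 MHz.
8 MHz > fs/2 = 5.75 MHz, folds to fs − 8 MHz = 3.5 MHz.
Distinct values: {3.5 MHz, 5.5 MHz}.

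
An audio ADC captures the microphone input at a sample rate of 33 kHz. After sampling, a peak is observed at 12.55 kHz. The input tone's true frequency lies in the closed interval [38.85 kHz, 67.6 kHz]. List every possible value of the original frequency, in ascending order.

45.55 kHz, 53.45 kHz

Frequencies that alias to 12.55 kHz are k·fs ± 12.55 kHz for integer k ≥ 0.
k=0: 12.55 kHz.
k=1: 20.45 kHz, 45.55 kHz.
k=2: 53.45 kHz, 78.55 kHz.
k=3: 86.45 kHz, 111.55 kHz.
Within [38.85 kHz, 67.6 kHz]: 45.55 kHz, 53.45 kHz.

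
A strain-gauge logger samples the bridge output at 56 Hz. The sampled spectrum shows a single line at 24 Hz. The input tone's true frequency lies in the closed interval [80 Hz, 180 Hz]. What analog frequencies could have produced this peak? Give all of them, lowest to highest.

80 Hz, 88 Hz, 136 Hz, 144 Hz

Frequencies that alias to 24 Hz are k·fs ± 24 Hz for integer k ≥ 0.
k=0: 24 Hz.
k=1: 32 Hz, 80 Hz.
k=2: 88 Hz, 136 Hz.
k=3: 144 Hz, 192 Hz.
k=4: 200 Hz, 248 Hz.
Within [80 Hz, 180 Hz]: 80 Hz, 88 Hz, 136 Hz, 144 Hz.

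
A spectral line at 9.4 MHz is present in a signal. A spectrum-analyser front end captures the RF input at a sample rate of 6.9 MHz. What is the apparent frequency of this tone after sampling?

9.4 MHz mod fs = 2.5 MHz.
2.5 MHz ≤ fs/2 = 3.45 MHz, appears at 2.5 MHz.

2.5 MHz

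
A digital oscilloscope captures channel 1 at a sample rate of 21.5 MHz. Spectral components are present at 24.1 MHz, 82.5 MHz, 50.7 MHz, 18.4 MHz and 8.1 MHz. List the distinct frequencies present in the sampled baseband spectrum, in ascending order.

fs/2 = 10.75 MHz.
24.1 MHz mod fs = 2.6 MHz.
2.6 MHz ≤ fs/2 = 10.75 MHz, appears at 2.6 MHz.
82.5 MHz mod fs = 18 MHz.
18 MHz > fs/2 = 10.75 MHz, folds to fs − 18 MHz = 3.5 MHz.
50.7 MHz mod fs = 7.7 MHz.
7.7 MHz ≤ fs/2 = 10.75 MHz, appears at 7.7 MHz.
18.4 MHz > fs/2 = 10.75 MHz, folds to fs − 18.4 MHz = 3.1 MHz.
8.1 MHz ≤ fs/2 = 10.75 MHz, passes unchanged.
Distinct values: {2.6 MHz, 3.1 MHz, 3.5 MHz, 7.7 MHz, 8.1 MHz}.

2.6 MHz, 3.1 MHz, 3.5 MHz, 7.7 MHz, 8.1 MHz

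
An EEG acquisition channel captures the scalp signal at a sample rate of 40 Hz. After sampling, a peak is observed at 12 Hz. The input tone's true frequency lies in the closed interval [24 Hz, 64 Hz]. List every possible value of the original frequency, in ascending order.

28 Hz, 52 Hz

Frequencies that alias to 12 Hz are k·fs ± 12 Hz for integer k ≥ 0.
k=0: 12 Hz.
k=1: 28 Hz, 52 Hz.
k=2: 68 Hz, 92 Hz.
Within [24 Hz, 64 Hz]: 28 Hz, 52 Hz.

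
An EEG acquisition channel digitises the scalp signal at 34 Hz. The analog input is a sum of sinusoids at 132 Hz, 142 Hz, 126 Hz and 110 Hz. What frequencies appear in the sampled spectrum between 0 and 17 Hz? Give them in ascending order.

4 Hz, 6 Hz, 8 Hz, 10 Hz

fs/2 = 17 Hz.
132 Hz mod fs = 30 Hz.
30 Hz > fs/2 = 17 Hz, folds to fs − 30 Hz = 4 Hz.
142 Hz mod fs = 6 Hz.
6 Hz ≤ fs/2 = 17 Hz, appears at 6 Hz.
126 Hz mod fs = 24 Hz.
24 Hz > fs/2 = 17 Hz, folds to fs − 24 Hz = 10 Hz.
110 Hz mod fs = 8 Hz.
8 Hz ≤ fs/2 = 17 Hz, appears at 8 Hz.
Distinct values: {4 Hz, 6 Hz, 8 Hz, 10 Hz}.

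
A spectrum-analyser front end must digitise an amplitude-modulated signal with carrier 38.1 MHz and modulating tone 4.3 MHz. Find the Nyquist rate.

84.8 MHz

AM sidebands sit at fc ± fm = 33.8 MHz and 42.4 MHz.
Highest-frequency component: 42.4 MHz.
Nyquist rate = 2 × 42.4 MHz = 84.8 MHz.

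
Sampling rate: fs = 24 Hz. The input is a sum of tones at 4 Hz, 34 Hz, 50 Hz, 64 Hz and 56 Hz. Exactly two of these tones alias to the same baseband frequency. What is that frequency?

fs/2 = 12 Hz.
4 Hz ≤ fs/2 = 12 Hz, passes unchanged.
34 Hz mod fs = 10 Hz.
10 Hz ≤ fs/2 = 12 Hz, appears at 10 Hz.
50 Hz mod fs = 2 Hz.
2 Hz ≤ fs/2 = 12 Hz, appears at 2 Hz.
64 Hz mod fs = 16 Hz.
16 Hz > fs/2 = 12 Hz, folds to fs − 16 Hz = 8 Hz.
56 Hz mod fs = 8 Hz.
8 Hz ≤ fs/2 = 12 Hz, appears at 8 Hz.
56 Hz and 64 Hz both map to 8 Hz.

8 Hz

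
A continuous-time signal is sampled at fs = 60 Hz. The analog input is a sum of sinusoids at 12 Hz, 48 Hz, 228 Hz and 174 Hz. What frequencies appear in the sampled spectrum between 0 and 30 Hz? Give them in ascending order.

6 Hz, 12 Hz

fs/2 = 30 Hz.
12 Hz ≤ fs/2 = 30 Hz, passes unchanged.
48 Hz > fs/2 = 30 Hz, folds to fs − 48 Hz = 12 Hz.
228 Hz mod fs = 48 Hz.
48 Hz > fs/2 = 30 Hz, folds to fs − 48 Hz = 12 Hz.
174 Hz mod fs = 54 Hz.
54 Hz > fs/2 = 30 Hz, folds to fs − 54 Hz = 6 Hz.
Distinct values: {6 Hz, 12 Hz}.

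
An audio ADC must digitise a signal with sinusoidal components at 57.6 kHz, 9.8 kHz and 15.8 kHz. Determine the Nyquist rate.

Highest-frequency component: 57.6 kHz.
Nyquist rate = 2 × 57.6 kHz = 115.2 kHz.

115.2 kHz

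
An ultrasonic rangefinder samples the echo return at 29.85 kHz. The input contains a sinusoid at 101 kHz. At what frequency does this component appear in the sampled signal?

11.45 kHz

101 kHz mod fs = 11.45 kHz.
11.45 kHz ≤ fs/2 = 14.925 kHz, appears at 11.45 kHz.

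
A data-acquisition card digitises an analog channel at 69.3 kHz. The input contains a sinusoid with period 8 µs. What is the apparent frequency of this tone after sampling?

T = 8 µs → f = 1/T = 125 kHz.
125 kHz mod fs = 55.7 kHz.
55.7 kHz > fs/2 = 34.65 kHz, folds to fs − 55.7 kHz = 13.6 kHz.

13.6 kHz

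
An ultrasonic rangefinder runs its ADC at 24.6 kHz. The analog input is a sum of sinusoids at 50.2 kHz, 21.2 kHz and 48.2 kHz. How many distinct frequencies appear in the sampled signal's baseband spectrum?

2

fs/2 = 12.3 kHz.
50.2 kHz mod fs = 1 kHz.
1 kHz ≤ fs/2 = 12.3 kHz, appears at 1 kHz.
21.2 kHz > fs/2 = 12.3 kHz, folds to fs − 21.2 kHz = 3.4 kHz.
48.2 kHz mod fs = 23.6 kHz.
23.6 kHz > fs/2 = 12.3 kHz, folds to fs − 23.6 kHz = 1 kHz.
Distinct values: {1 kHz, 3.4 kHz} → 2.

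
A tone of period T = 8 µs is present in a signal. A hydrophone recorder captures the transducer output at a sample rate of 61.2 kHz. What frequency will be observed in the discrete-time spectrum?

T = 8 µs → f = 1/T = 125 kHz.
125 kHz mod fs = 2.6 kHz.
2.6 kHz ≤ fs/2 = 30.6 kHz, appears at 2.6 kHz.

2.6 kHz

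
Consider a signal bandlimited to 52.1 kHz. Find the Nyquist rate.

104.2 kHz

Nyquist rate = 2 × 52.1 kHz = 104.2 kHz.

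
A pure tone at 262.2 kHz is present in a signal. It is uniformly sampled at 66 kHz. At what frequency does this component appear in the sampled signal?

262.2 kHz mod fs = 64.2 kHz.
64.2 kHz > fs/2 = 33 kHz, folds to fs − 64.2 kHz = 1.8 kHz.

1.8 kHz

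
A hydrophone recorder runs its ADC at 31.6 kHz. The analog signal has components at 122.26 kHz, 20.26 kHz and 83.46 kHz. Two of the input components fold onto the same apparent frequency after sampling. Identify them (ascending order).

fs/2 = 15.8 kHz.
122.26 kHz mod fs = 27.46 kHz.
27.46 kHz > fs/2 = 15.8 kHz, folds to fs − 27.46 kHz = 4.14 kHz.
20.26 kHz > fs/2 = 15.8 kHz, folds to fs − 20.26 kHz = 11.34 kHz.
83.46 kHz mod fs = 20.26 kHz.
20.26 kHz > fs/2 = 15.8 kHz, folds to fs − 20.26 kHz = 11.34 kHz.
20.26 kHz and 83.46 kHz both map to 11.34 kHz.

20.26 kHz, 83.46 kHz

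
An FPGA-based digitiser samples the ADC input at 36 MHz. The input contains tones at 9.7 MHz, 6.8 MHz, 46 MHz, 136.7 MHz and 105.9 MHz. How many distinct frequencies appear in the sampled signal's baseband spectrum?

fs/2 = 18 MHz.
9.7 MHz ≤ fs/2 = 18 MHz, passes unchanged.
6.8 MHz ≤ fs/2 = 18 MHz, passes unchanged.
46 MHz mod fs = 10 MHz.
10 MHz ≤ fs/2 = 18 MHz, appears at 10 MHz.
136.7 MHz mod fs = 28.7 MHz.
28.7 MHz > fs/2 = 18 MHz, folds to fs − 28.7 MHz = 7.3 MHz.
105.9 MHz mod fs = 33.9 MHz.
33.9 MHz > fs/2 = 18 MHz, folds to fs − 33.9 MHz = 2.1 MHz.
Distinct values: {2.1 MHz, 6.8 MHz, 7.3 MHz, 9.7 MHz, 10 MHz} → 5.

5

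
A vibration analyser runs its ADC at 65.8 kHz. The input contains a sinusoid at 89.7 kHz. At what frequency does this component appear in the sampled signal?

23.9 kHz

89.7 kHz mod fs = 23.9 kHz.
23.9 kHz ≤ fs/2 = 32.9 kHz, appears at 23.9 kHz.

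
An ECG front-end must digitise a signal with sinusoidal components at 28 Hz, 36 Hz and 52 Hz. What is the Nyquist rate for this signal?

Highest-frequency component: 52 Hz.
Nyquist rate = 2 × 52 Hz = 104 Hz.

104 Hz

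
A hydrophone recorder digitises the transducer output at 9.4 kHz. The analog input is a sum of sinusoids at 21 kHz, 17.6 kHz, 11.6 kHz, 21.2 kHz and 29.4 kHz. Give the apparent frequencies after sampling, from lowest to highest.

fs/2 = 4.7 kHz.
21 kHz mod fs = 2.2 kHz.
2.2 kHz ≤ fs/2 = 4.7 kHz, appears at 2.2 kHz.
17.6 kHz mod fs = 8.2 kHz.
8.2 kHz > fs/2 = 4.7 kHz, folds to fs − 8.2 kHz = 1.2 kHz.
11.6 kHz mod fs = 2.2 kHz.
2.2 kHz ≤ fs/2 = 4.7 kHz, appears at 2.2 kHz.
21.2 kHz mod fs = 2.4 kHz.
2.4 kHz ≤ fs/2 = 4.7 kHz, appears at 2.4 kHz.
29.4 kHz mod fs = 1.2 kHz.
1.2 kHz ≤ fs/2 = 4.7 kHz, appears at 1.2 kHz.
Distinct values: {1.2 kHz, 2.2 kHz, 2.4 kHz}.

1.2 kHz, 2.2 kHz, 2.4 kHz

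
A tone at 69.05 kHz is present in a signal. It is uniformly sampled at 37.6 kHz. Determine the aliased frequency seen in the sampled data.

6.15 kHz

69.05 kHz mod fs = 31.45 kHz.
31.45 kHz > fs/2 = 18.8 kHz, folds to fs − 31.45 kHz = 6.15 kHz.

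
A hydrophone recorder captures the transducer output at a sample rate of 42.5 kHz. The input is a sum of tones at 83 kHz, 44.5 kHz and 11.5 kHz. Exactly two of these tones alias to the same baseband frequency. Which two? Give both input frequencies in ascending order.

fs/2 = 21.25 kHz.
83 kHz mod fs = 40.5 kHz.
40.5 kHz > fs/2 = 21.25 kHz, folds to fs − 40.5 kHz = 2 kHz.
44.5 kHz mod fs = 2 kHz.
2 kHz ≤ fs/2 = 21.25 kHz, appears at 2 kHz.
11.5 kHz ≤ fs/2 = 21.25 kHz, passes unchanged.
44.5 kHz and 83 kHz both map to 2 kHz.

44.5 kHz, 83 kHz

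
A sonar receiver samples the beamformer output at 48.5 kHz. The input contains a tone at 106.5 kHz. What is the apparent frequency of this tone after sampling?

9.5 kHz

106.5 kHz mod fs = 9.5 kHz.
9.5 kHz ≤ fs/2 = 24.25 kHz, appears at 9.5 kHz.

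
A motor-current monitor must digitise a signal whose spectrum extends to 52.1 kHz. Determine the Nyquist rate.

Nyquist rate = 2 × 52.1 kHz = 104.2 kHz.

104.2 kHz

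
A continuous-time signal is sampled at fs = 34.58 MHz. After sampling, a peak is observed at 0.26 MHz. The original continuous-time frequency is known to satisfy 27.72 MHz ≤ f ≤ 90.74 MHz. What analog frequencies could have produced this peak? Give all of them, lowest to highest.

Frequencies that alias to 0.26 MHz are k·fs ± 0.26 MHz for integer k ≥ 0.
k=0: 0.26 MHz.
k=1: 34.32 MHz, 34.84 MHz.
k=2: 68.9 MHz, 69.42 MHz.
k=3: 103.48 MHz, 104 MHz.
Within [27.72 MHz, 90.74 MHz]: 34.32 MHz, 34.84 MHz, 68.9 MHz, 69.42 MHz.

34.32 MHz, 34.84 MHz, 68.9 MHz, 69.42 MHz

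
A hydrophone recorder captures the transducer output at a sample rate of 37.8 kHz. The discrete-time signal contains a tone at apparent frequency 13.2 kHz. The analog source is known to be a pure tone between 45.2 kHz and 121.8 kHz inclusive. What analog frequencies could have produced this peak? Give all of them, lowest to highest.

Frequencies that alias to 13.2 kHz are k·fs ± 13.2 kHz for integer k ≥ 0.
k=0: 13.2 kHz.
k=1: 24.6 kHz, 51 kHz.
k=2: 62.4 kHz, 88.8 kHz.
k=3: 100.2 kHz, 126.6 kHz.
k=4: 138 kHz, 164.4 kHz.
Within [45.2 kHz, 121.8 kHz]: 51 kHz, 62.4 kHz, 88.8 kHz, 100.2 kHz.

51 kHz, 62.4 kHz, 88.8 kHz, 100.2 kHz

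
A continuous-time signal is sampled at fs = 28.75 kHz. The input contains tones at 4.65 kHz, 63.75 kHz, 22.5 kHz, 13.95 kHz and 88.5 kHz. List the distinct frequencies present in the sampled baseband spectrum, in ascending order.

2.25 kHz, 4.65 kHz, 6.25 kHz, 13.95 kHz

fs/2 = 14.375 kHz.
4.65 kHz ≤ fs/2 = 14.375 kHz, passes unchanged.
63.75 kHz mod fs = 6.25 kHz.
6.25 kHz ≤ fs/2 = 14.375 kHz, appears at 6.25 kHz.
22.5 kHz > fs/2 = 14.375 kHz, folds to fs − 22.5 kHz = 6.25 kHz.
13.95 kHz ≤ fs/2 = 14.375 kHz, passes unchanged.
88.5 kHz mod fs = 2.25 kHz.
2.25 kHz ≤ fs/2 = 14.375 kHz, appears at 2.25 kHz.
Distinct values: {2.25 kHz, 4.65 kHz, 6.25 kHz, 13.95 kHz}.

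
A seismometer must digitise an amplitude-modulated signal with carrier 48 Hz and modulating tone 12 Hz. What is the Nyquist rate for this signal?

AM sidebands sit at fc ± fm = 36 Hz and 60 Hz.
Highest-frequency component: 60 Hz.
Nyquist rate = 2 × 60 Hz = 120 Hz.

120 Hz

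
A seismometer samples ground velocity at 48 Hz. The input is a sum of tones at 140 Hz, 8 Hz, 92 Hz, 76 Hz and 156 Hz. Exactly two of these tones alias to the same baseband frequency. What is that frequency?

4 Hz

fs/2 = 24 Hz.
140 Hz mod fs = 44 Hz.
44 Hz > fs/2 = 24 Hz, folds to fs − 44 Hz = 4 Hz.
8 Hz ≤ fs/2 = 24 Hz, passes unchanged.
92 Hz mod fs = 44 Hz.
44 Hz > fs/2 = 24 Hz, folds to fs − 44 Hz = 4 Hz.
76 Hz mod fs = 28 Hz.
28 Hz > fs/2 = 24 Hz, folds to fs − 28 Hz = 20 Hz.
156 Hz mod fs = 12 Hz.
12 Hz ≤ fs/2 = 24 Hz, appears at 12 Hz.
92 Hz and 140 Hz both map to 4 Hz.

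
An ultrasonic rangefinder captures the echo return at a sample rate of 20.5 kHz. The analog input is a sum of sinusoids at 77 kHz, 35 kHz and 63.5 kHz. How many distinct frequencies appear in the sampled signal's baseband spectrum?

fs/2 = 10.25 kHz.
77 kHz mod fs = 15.5 kHz.
15.5 kHz > fs/2 = 10.25 kHz, folds to fs − 15.5 kHz = 5 kHz.
35 kHz mod fs = 14.5 kHz.
14.5 kHz > fs/2 = 10.25 kHz, folds to fs − 14.5 kHz = 6 kHz.
63.5 kHz mod fs = 2 kHz.
2 kHz ≤ fs/2 = 10.25 kHz, appears at 2 kHz.
Distinct values: {2 kHz, 5 kHz, 6 kHz} → 3.

3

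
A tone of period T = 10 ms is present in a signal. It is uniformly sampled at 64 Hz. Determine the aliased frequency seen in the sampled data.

T = 10 ms → f = 1/T = 100 Hz.
100 Hz mod fs = 36 Hz.
36 Hz > fs/2 = 32 Hz, folds to fs − 36 Hz = 28 Hz.

28 Hz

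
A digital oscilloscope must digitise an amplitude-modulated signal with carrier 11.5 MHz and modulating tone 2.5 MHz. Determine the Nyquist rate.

28 MHz

AM sidebands sit at fc ± fm = 9 MHz and 14 MHz.
Highest-frequency component: 14 MHz.
Nyquist rate = 2 × 14 MHz = 28 MHz.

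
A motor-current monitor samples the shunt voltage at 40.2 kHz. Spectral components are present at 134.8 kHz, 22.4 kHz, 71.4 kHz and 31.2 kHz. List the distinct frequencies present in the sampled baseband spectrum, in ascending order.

9 kHz, 14.2 kHz, 17.8 kHz

fs/2 = 20.1 kHz.
134.8 kHz mod fs = 14.2 kHz.
14.2 kHz ≤ fs/2 = 20.1 kHz, appears at 14.2 kHz.
22.4 kHz > fs/2 = 20.1 kHz, folds to fs − 22.4 kHz = 17.8 kHz.
71.4 kHz mod fs = 31.2 kHz.
31.2 kHz > fs/2 = 20.1 kHz, folds to fs − 31.2 kHz = 9 kHz.
31.2 kHz > fs/2 = 20.1 kHz, folds to fs − 31.2 kHz = 9 kHz.
Distinct values: {9 kHz, 14.2 kHz, 17.8 kHz}.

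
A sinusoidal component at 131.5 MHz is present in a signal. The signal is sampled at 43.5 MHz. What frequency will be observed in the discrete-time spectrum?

1 MHz

131.5 MHz mod fs = 1 MHz.
1 MHz ≤ fs/2 = 21.75 MHz, appears at 1 MHz.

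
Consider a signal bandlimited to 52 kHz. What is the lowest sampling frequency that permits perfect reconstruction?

104 kHz

Nyquist rate = 2 × 52 kHz = 104 kHz.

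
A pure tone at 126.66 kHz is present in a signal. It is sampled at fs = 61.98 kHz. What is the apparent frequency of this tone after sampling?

126.66 kHz mod fs = 2.7 kHz.
2.7 kHz ≤ fs/2 = 30.99 kHz, appears at 2.7 kHz.

2.7 kHz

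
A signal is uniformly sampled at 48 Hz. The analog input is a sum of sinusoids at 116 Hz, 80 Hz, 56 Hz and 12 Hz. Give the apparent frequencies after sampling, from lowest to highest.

8 Hz, 12 Hz, 16 Hz, 20 Hz

fs/2 = 24 Hz.
116 Hz mod fs = 20 Hz.
20 Hz ≤ fs/2 = 24 Hz, appears at 20 Hz.
80 Hz mod fs = 32 Hz.
32 Hz > fs/2 = 24 Hz, folds to fs − 32 Hz = 16 Hz.
56 Hz mod fs = 8 Hz.
8 Hz ≤ fs/2 = 24 Hz, appears at 8 Hz.
12 Hz ≤ fs/2 = 24 Hz, passes unchanged.
Distinct values: {8 Hz, 12 Hz, 16 Hz, 20 Hz}.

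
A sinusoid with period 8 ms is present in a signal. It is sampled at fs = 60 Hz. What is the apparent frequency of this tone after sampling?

T = 8 ms → f = 1/T = 125 Hz.
125 Hz mod fs = 5 Hz.
5 Hz ≤ fs/2 = 30 Hz, appears at 5 Hz.

5 Hz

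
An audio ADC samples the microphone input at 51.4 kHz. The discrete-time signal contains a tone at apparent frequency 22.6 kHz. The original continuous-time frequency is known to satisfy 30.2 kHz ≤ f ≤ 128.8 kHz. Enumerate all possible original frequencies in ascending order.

Frequencies that alias to 22.6 kHz are k·fs ± 22.6 kHz for integer k ≥ 0.
k=0: 22.6 kHz.
k=1: 28.8 kHz, 74 kHz.
k=2: 80.2 kHz, 125.4 kHz.
k=3: 131.6 kHz, 176.8 kHz.
Within [30.2 kHz, 128.8 kHz]: 74 kHz, 80.2 kHz, 125.4 kHz.

74 kHz, 80.2 kHz, 125.4 kHz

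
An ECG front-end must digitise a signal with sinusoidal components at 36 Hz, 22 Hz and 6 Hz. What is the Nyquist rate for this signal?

Highest-frequency component: 36 Hz.
Nyquist rate = 2 × 36 Hz = 72 Hz.

72 Hz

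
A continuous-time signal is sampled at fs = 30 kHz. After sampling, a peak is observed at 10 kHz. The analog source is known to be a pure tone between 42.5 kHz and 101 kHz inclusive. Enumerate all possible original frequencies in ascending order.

Frequencies that alias to 10 kHz are k·fs ± 10 kHz for integer k ≥ 0.
k=0: 10 kHz.
k=1: 20 kHz, 40 kHz.
k=2: 50 kHz, 70 kHz.
k=3: 80 kHz, 100 kHz.
k=4: 110 kHz, 130 kHz.
Within [42.5 kHz, 101 kHz]: 50 kHz, 70 kHz, 80 kHz, 100 kHz.

50 kHz, 70 kHz, 80 kHz, 100 kHz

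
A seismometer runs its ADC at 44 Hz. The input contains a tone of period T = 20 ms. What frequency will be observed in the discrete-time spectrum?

T = 20 ms → f = 1/T = 50 Hz.
50 Hz mod fs = 6 Hz.
6 Hz ≤ fs/2 = 22 Hz, appears at 6 Hz.

6 Hz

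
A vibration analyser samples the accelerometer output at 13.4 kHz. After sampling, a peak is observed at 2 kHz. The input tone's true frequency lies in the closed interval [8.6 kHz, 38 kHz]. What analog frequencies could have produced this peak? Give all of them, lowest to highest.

Frequencies that alias to 2 kHz are k·fs ± 2 kHz for integer k ≥ 0.
k=0: 2 kHz.
k=1: 11.4 kHz, 15.4 kHz.
k=2: 24.8 kHz, 28.8 kHz.
k=3: 38.2 kHz, 42.2 kHz.
Within [8.6 kHz, 38 kHz]: 11.4 kHz, 15.4 kHz, 24.8 kHz, 28.8 kHz.

11.4 kHz, 15.4 kHz, 24.8 kHz, 28.8 kHz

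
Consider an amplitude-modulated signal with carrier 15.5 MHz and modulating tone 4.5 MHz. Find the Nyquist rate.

AM sidebands sit at fc ± fm = 11 MHz and 20 MHz.
Highest-frequency component: 20 MHz.
Nyquist rate = 2 × 20 MHz = 40 MHz.

40 MHz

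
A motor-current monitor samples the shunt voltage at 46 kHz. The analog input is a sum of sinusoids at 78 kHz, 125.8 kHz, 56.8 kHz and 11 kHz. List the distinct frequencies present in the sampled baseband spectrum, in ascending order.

fs/2 = 23 kHz.
78 kHz mod fs = 32 kHz.
32 kHz > fs/2 = 23 kHz, folds to fs − 32 kHz = 14 kHz.
125.8 kHz mod fs = 33.8 kHz.
33.8 kHz > fs/2 = 23 kHz, folds to fs − 33.8 kHz = 12.2 kHz.
56.8 kHz mod fs = 10.8 kHz.
10.8 kHz ≤ fs/2 = 23 kHz, appears at 10.8 kHz.
11 kHz ≤ fs/2 = 23 kHz, passes unchanged.
Distinct values: {10.8 kHz, 11 kHz, 12.2 kHz, 14 kHz}.

10.8 kHz, 11 kHz, 12.2 kHz, 14 kHz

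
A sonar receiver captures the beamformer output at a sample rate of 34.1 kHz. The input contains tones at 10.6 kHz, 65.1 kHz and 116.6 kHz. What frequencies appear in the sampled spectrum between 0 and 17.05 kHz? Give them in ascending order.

3.1 kHz, 10.6 kHz, 14.3 kHz

fs/2 = 17.05 kHz.
10.6 kHz ≤ fs/2 = 17.05 kHz, passes unchanged.
65.1 kHz mod fs = 31 kHz.
31 kHz > fs/2 = 17.05 kHz, folds to fs − 31 kHz = 3.1 kHz.
116.6 kHz mod fs = 14.3 kHz.
14.3 kHz ≤ fs/2 = 17.05 kHz, appears at 14.3 kHz.
Distinct values: {3.1 kHz, 10.6 kHz, 14.3 kHz}.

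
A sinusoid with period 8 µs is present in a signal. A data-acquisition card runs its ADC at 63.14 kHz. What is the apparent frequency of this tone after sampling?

T = 8 µs → f = 1/T = 125 kHz.
125 kHz mod fs = 61.86 kHz.
61.86 kHz > fs/2 = 31.57 kHz, folds to fs − 61.86 kHz = 1.28 kHz.

1.28 kHz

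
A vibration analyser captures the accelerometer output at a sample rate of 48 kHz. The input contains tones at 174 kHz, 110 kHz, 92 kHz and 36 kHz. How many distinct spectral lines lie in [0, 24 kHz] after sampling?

4

fs/2 = 24 kHz.
174 kHz mod fs = 30 kHz.
30 kHz > fs/2 = 24 kHz, folds to fs − 30 kHz = 18 kHz.
110 kHz mod fs = 14 kHz.
14 kHz ≤ fs/2 = 24 kHz, appears at 14 kHz.
92 kHz mod fs = 44 kHz.
44 kHz > fs/2 = 24 kHz, folds to fs − 44 kHz = 4 kHz.
36 kHz > fs/2 = 24 kHz, folds to fs − 36 kHz = 12 kHz.
Distinct values: {4 kHz, 12 kHz, 14 kHz, 18 kHz} → 4.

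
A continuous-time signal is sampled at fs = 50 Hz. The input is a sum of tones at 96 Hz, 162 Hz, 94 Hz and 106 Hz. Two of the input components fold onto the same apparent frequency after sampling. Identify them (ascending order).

94 Hz, 106 Hz

fs/2 = 25 Hz.
96 Hz mod fs = 46 Hz.
46 Hz > fs/2 = 25 Hz, folds to fs − 46 Hz = 4 Hz.
162 Hz mod fs = 12 Hz.
12 Hz ≤ fs/2 = 25 Hz, appears at 12 Hz.
94 Hz mod fs = 44 Hz.
44 Hz > fs/2 = 25 Hz, folds to fs − 44 Hz = 6 Hz.
106 Hz mod fs = 6 Hz.
6 Hz ≤ fs/2 = 25 Hz, appears at 6 Hz.
94 Hz and 106 Hz both map to 6 Hz.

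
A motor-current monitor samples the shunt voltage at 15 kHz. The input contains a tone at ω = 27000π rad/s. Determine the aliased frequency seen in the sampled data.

ω = 27000π rad/s → f = ω/(2π) = 13500 Hz = 13.5 kHz.
13.5 kHz > fs/2 = 7.5 kHz, folds to fs − 13.5 kHz = 1.5 kHz.

1.5 kHz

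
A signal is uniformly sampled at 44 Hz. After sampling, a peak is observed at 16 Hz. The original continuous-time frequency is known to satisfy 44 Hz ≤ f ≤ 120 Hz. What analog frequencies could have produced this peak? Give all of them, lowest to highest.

60 Hz, 72 Hz, 104 Hz, 116 Hz

Frequencies that alias to 16 Hz are k·fs ± 16 Hz for integer k ≥ 0.
k=0: 16 Hz.
k=1: 28 Hz, 60 Hz.
k=2: 72 Hz, 104 Hz.
k=3: 116 Hz, 148 Hz.
k=4: 160 Hz, 192 Hz.
Within [44 Hz, 120 Hz]: 60 Hz, 72 Hz, 104 Hz, 116 Hz.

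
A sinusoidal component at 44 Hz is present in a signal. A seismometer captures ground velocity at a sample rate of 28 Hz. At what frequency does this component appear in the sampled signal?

12 Hz

44 Hz mod fs = 16 Hz.
16 Hz > fs/2 = 14 Hz, folds to fs − 16 Hz = 12 Hz.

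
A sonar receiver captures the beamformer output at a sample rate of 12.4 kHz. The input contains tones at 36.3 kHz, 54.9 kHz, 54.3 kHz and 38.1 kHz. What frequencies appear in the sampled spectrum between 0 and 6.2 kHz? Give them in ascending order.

0.9 kHz, 4.7 kHz, 5.3 kHz

fs/2 = 6.2 kHz.
36.3 kHz mod fs = 11.5 kHz.
11.5 kHz > fs/2 = 6.2 kHz, folds to fs − 11.5 kHz = 0.9 kHz.
54.9 kHz mod fs = 5.3 kHz.
5.3 kHz ≤ fs/2 = 6.2 kHz, appears at 5.3 kHz.
54.3 kHz mod fs = 4.7 kHz.
4.7 kHz ≤ fs/2 = 6.2 kHz, appears at 4.7 kHz.
38.1 kHz mod fs = 0.9 kHz.
0.9 kHz ≤ fs/2 = 6.2 kHz, appears at 0.9 kHz.
Distinct values: {0.9 kHz, 4.7 kHz, 5.3 kHz}.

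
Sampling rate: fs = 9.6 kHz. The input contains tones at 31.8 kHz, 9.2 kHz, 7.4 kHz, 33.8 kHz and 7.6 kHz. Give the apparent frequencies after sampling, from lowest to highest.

0.4 kHz, 2 kHz, 2.2 kHz, 3 kHz, 4.6 kHz

fs/2 = 4.8 kHz.
31.8 kHz mod fs = 3 kHz.
3 kHz ≤ fs/2 = 4.8 kHz, appears at 3 kHz.
9.2 kHz > fs/2 = 4.8 kHz, folds to fs − 9.2 kHz = 0.4 kHz.
7.4 kHz > fs/2 = 4.8 kHz, folds to fs − 7.4 kHz = 2.2 kHz.
33.8 kHz mod fs = 5 kHz.
5 kHz > fs/2 = 4.8 kHz, folds to fs − 5 kHz = 4.6 kHz.
7.6 kHz > fs/2 = 4.8 kHz, folds to fs − 7.6 kHz = 2 kHz.
Distinct values: {0.4 kHz, 2 kHz, 2.2 kHz, 3 kHz, 4.6 kHz}.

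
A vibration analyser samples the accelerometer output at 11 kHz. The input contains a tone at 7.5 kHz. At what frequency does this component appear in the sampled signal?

3.5 kHz

7.5 kHz > fs/2 = 5.5 kHz, folds to fs − 7.5 kHz = 3.5 kHz.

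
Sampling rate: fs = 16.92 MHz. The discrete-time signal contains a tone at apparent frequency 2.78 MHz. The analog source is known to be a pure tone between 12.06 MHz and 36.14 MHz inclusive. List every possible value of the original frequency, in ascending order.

Frequencies that alias to 2.78 MHz are k·fs ± 2.78 MHz for integer k ≥ 0.
k=0: 2.78 MHz.
k=1: 14.14 MHz, 19.7 MHz.
k=2: 31.06 MHz, 36.62 MHz.
k=3: 47.98 MHz, 53.54 MHz.
Within [12.06 MHz, 36.14 MHz]: 14.14 MHz, 19.7 MHz, 31.06 MHz.

14.14 MHz, 19.7 MHz, 31.06 MHz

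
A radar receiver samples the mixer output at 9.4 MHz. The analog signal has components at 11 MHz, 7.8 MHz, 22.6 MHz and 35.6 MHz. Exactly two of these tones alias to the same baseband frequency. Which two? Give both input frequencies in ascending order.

7.8 MHz, 11 MHz

fs/2 = 4.7 MHz.
11 MHz mod fs = 1.6 MHz.
1.6 MHz ≤ fs/2 = 4.7 MHz, appears at 1.6 MHz.
7.8 MHz > fs/2 = 4.7 MHz, folds to fs − 7.8 MHz = 1.6 MHz.
22.6 MHz mod fs = 3.8 MHz.
3.8 MHz ≤ fs/2 = 4.7 MHz, appears at 3.8 MHz.
35.6 MHz mod fs = 7.4 MHz.
7.4 MHz > fs/2 = 4.7 MHz, folds to fs − 7.4 MHz = 2 MHz.
7.8 MHz and 11 MHz both map to 1.6 MHz.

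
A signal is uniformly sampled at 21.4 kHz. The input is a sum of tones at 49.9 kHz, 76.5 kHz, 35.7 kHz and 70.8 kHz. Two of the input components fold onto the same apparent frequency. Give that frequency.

7.1 kHz

fs/2 = 10.7 kHz.
49.9 kHz mod fs = 7.1 kHz.
7.1 kHz ≤ fs/2 = 10.7 kHz, appears at 7.1 kHz.
76.5 kHz mod fs = 12.3 kHz.
12.3 kHz > fs/2 = 10.7 kHz, folds to fs − 12.3 kHz = 9.1 kHz.
35.7 kHz mod fs = 14.3 kHz.
14.3 kHz > fs/2 = 10.7 kHz, folds to fs − 14.3 kHz = 7.1 kHz.
70.8 kHz mod fs = 6.6 kHz.
6.6 kHz ≤ fs/2 = 10.7 kHz, appears at 6.6 kHz.
35.7 kHz and 49.9 kHz both map to 7.1 kHz.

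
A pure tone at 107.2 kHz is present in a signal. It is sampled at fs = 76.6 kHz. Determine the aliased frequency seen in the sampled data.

107.2 kHz mod fs = 30.6 kHz.
30.6 kHz ≤ fs/2 = 38.3 kHz, appears at 30.6 kHz.

30.6 kHz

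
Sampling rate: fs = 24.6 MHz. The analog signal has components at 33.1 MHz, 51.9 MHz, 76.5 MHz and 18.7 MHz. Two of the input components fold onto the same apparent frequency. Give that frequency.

2.7 MHz

fs/2 = 12.3 MHz.
33.1 MHz mod fs = 8.5 MHz.
8.5 MHz ≤ fs/2 = 12.3 MHz, appears at 8.5 MHz.
51.9 MHz mod fs = 2.7 MHz.
2.7 MHz ≤ fs/2 = 12.3 MHz, appears at 2.7 MHz.
76.5 MHz mod fs = 2.7 MHz.
2.7 MHz ≤ fs/2 = 12.3 MHz, appears at 2.7 MHz.
18.7 MHz > fs/2 = 12.3 MHz, folds to fs − 18.7 MHz = 5.9 MHz.
51.9 MHz and 76.5 MHz both map to 2.7 MHz.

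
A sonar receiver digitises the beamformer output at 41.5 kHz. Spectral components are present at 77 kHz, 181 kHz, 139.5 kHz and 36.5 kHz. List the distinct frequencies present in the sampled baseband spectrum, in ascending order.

fs/2 = 20.75 kHz.
77 kHz mod fs = 35.5 kHz.
35.5 kHz > fs/2 = 20.75 kHz, folds to fs − 35.5 kHz = 6 kHz.
181 kHz mod fs = 15 kHz.
15 kHz ≤ fs/2 = 20.75 kHz, appears at 15 kHz.
139.5 kHz mod fs = 15 kHz.
15 kHz ≤ fs/2 = 20.75 kHz, appears at 15 kHz.
36.5 kHz > fs/2 = 20.75 kHz, folds to fs − 36.5 kHz = 5 kHz.
Distinct values: {5 kHz, 6 kHz, 15 kHz}.

5 kHz, 6 kHz, 15 kHz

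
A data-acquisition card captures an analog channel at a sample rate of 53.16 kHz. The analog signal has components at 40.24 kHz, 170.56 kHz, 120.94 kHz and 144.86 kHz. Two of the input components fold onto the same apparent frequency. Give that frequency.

fs/2 = 26.58 kHz.
40.24 kHz > fs/2 = 26.58 kHz, folds to fs − 40.24 kHz = 12.92 kHz.
170.56 kHz mod fs = 11.08 kHz.
11.08 kHz ≤ fs/2 = 26.58 kHz, appears at 11.08 kHz.
120.94 kHz mod fs = 14.62 kHz.
14.62 kHz ≤ fs/2 = 26.58 kHz, appears at 14.62 kHz.
144.86 kHz mod fs = 38.54 kHz.
38.54 kHz > fs/2 = 26.58 kHz, folds to fs − 38.54 kHz = 14.62 kHz.
120.94 kHz and 144.86 kHz both map to 14.62 kHz.

14.62 kHz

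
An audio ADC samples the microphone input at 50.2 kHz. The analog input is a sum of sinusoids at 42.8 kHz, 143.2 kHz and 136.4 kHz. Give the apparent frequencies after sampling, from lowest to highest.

7.4 kHz, 14.2 kHz

fs/2 = 25.1 kHz.
42.8 kHz > fs/2 = 25.1 kHz, folds to fs − 42.8 kHz = 7.4 kHz.
143.2 kHz mod fs = 42.8 kHz.
42.8 kHz > fs/2 = 25.1 kHz, folds to fs − 42.8 kHz = 7.4 kHz.
136.4 kHz mod fs = 36 kHz.
36 kHz > fs/2 = 25.1 kHz, folds to fs − 36 kHz = 14.2 kHz.
Distinct values: {7.4 kHz, 14.2 kHz}.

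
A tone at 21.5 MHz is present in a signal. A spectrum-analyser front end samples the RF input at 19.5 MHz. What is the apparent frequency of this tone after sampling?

2 MHz

21.5 MHz mod fs = 2 MHz.
2 MHz ≤ fs/2 = 9.75 MHz, appears at 2 MHz.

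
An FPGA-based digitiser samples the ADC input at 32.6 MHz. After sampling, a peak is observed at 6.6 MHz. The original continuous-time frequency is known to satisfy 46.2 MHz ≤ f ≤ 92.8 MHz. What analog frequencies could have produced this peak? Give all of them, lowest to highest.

58.6 MHz, 71.8 MHz, 91.2 MHz

Frequencies that alias to 6.6 MHz are k·fs ± 6.6 MHz for integer k ≥ 0.
k=0: 6.6 MHz.
k=1: 26 MHz, 39.2 MHz.
k=2: 58.6 MHz, 71.8 MHz.
k=3: 91.2 MHz, 104.4 MHz.
k=4: 123.8 MHz, 137 MHz.
Within [46.2 MHz, 92.8 MHz]: 58.6 MHz, 71.8 MHz, 91.2 MHz.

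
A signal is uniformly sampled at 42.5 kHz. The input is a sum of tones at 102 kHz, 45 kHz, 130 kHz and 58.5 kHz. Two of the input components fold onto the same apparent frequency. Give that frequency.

fs/2 = 21.25 kHz.
102 kHz mod fs = 17 kHz.
17 kHz ≤ fs/2 = 21.25 kHz, appears at 17 kHz.
45 kHz mod fs = 2.5 kHz.
2.5 kHz ≤ fs/2 = 21.25 kHz, appears at 2.5 kHz.
130 kHz mod fs = 2.5 kHz.
2.5 kHz ≤ fs/2 = 21.25 kHz, appears at 2.5 kHz.
58.5 kHz mod fs = 16 kHz.
16 kHz ≤ fs/2 = 21.25 kHz, appears at 16 kHz.
45 kHz and 130 kHz both map to 2.5 kHz.

2.5 kHz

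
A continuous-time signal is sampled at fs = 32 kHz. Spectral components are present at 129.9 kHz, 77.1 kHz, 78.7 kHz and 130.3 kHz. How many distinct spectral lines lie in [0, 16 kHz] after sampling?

4

fs/2 = 16 kHz.
129.9 kHz mod fs = 1.9 kHz.
1.9 kHz ≤ fs/2 = 16 kHz, appears at 1.9 kHz.
77.1 kHz mod fs = 13.1 kHz.
13.1 kHz ≤ fs/2 = 16 kHz, appears at 13.1 kHz.
78.7 kHz mod fs = 14.7 kHz.
14.7 kHz ≤ fs/2 = 16 kHz, appears at 14.7 kHz.
130.3 kHz mod fs = 2.3 kHz.
2.3 kHz ≤ fs/2 = 16 kHz, appears at 2.3 kHz.
Distinct values: {1.9 kHz, 2.3 kHz, 13.1 kHz, 14.7 kHz} → 4.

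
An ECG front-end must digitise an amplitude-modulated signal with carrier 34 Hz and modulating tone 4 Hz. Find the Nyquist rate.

AM sidebands sit at fc ± fm = 30 Hz and 38 Hz.
Highest-frequency component: 38 Hz.
Nyquist rate = 2 × 38 Hz = 76 Hz.

76 Hz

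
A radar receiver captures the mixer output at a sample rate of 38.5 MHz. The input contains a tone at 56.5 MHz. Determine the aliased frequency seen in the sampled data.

18 MHz

56.5 MHz mod fs = 18 MHz.
18 MHz ≤ fs/2 = 19.25 MHz, appears at 18 MHz.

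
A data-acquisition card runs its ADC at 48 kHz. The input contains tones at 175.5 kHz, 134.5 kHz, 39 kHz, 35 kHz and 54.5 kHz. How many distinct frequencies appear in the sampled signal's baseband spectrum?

fs/2 = 24 kHz.
175.5 kHz mod fs = 31.5 kHz.
31.5 kHz > fs/2 = 24 kHz, folds to fs − 31.5 kHz = 16.5 kHz.
134.5 kHz mod fs = 38.5 kHz.
38.5 kHz > fs/2 = 24 kHz, folds to fs − 38.5 kHz = 9.5 kHz.
39 kHz > fs/2 = 24 kHz, folds to fs − 39 kHz = 9 kHz.
35 kHz > fs/2 = 24 kHz, folds to fs − 35 kHz = 13 kHz.
54.5 kHz mod fs = 6.5 kHz.
6.5 kHz ≤ fs/2 = 24 kHz, appears at 6.5 kHz.
Distinct values: {6.5 kHz, 9 kHz, 9.5 kHz, 13 kHz, 16.5 kHz} → 5.

5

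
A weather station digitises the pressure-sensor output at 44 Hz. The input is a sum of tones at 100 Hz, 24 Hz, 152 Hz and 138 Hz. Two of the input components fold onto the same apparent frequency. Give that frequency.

fs/2 = 22 Hz.
100 Hz mod fs = 12 Hz.
12 Hz ≤ fs/2 = 22 Hz, appears at 12 Hz.
24 Hz > fs/2 = 22 Hz, folds to fs − 24 Hz = 20 Hz.
152 Hz mod fs = 20 Hz.
20 Hz ≤ fs/2 = 22 Hz, appears at 20 Hz.
138 Hz mod fs = 6 Hz.
6 Hz ≤ fs/2 = 22 Hz, appears at 6 Hz.
24 Hz and 152 Hz both map to 20 Hz.

20 Hz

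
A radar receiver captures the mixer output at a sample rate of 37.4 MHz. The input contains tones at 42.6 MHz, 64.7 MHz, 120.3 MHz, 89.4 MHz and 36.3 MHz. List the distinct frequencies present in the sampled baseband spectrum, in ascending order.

fs/2 = 18.7 MHz.
42.6 MHz mod fs = 5.2 MHz.
5.2 MHz ≤ fs/2 = 18.7 MHz, appears at 5.2 MHz.
64.7 MHz mod fs = 27.3 MHz.
27.3 MHz > fs/2 = 18.7 MHz, folds to fs − 27.3 MHz = 10.1 MHz.
120.3 MHz mod fs = 8.1 MHz.
8.1 MHz ≤ fs/2 = 18.7 MHz, appears at 8.1 MHz.
89.4 MHz mod fs = 14.6 MHz.
14.6 MHz ≤ fs/2 = 18.7 MHz, appears at 14.6 MHz.
36.3 MHz > fs/2 = 18.7 MHz, folds to fs − 36.3 MHz = 1.1 MHz.
Distinct values: {1.1 MHz, 5.2 MHz, 8.1 MHz, 10.1 MHz, 14.6 MHz}.

1.1 MHz, 5.2 MHz, 8.1 MHz, 10.1 MHz, 14.6 MHz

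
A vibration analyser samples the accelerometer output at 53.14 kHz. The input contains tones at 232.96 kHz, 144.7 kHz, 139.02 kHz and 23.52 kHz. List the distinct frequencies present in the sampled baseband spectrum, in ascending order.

14.72 kHz, 20.4 kHz, 23.52 kHz

fs/2 = 26.57 kHz.
232.96 kHz mod fs = 20.4 kHz.
20.4 kHz ≤ fs/2 = 26.57 kHz, appears at 20.4 kHz.
144.7 kHz mod fs = 38.42 kHz.
38.42 kHz > fs/2 = 26.57 kHz, folds to fs − 38.42 kHz = 14.72 kHz.
139.02 kHz mod fs = 32.74 kHz.
32.74 kHz > fs/2 = 26.57 kHz, folds to fs − 32.74 kHz = 20.4 kHz.
23.52 kHz ≤ fs/2 = 26.57 kHz, passes unchanged.
Distinct values: {14.72 kHz, 20.4 kHz, 23.52 kHz}.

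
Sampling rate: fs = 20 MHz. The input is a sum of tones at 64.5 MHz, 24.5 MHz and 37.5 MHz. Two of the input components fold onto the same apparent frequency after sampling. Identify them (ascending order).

24.5 MHz, 64.5 MHz

fs/2 = 10 MHz.
64.5 MHz mod fs = 4.5 MHz.
4.5 MHz ≤ fs/2 = 10 MHz, appears at 4.5 MHz.
24.5 MHz mod fs = 4.5 MHz.
4.5 MHz ≤ fs/2 = 10 MHz, appears at 4.5 MHz.
37.5 MHz mod fs = 17.5 MHz.
17.5 MHz > fs/2 = 10 MHz, folds to fs − 17.5 MHz = 2.5 MHz.
24.5 MHz and 64.5 MHz both map to 4.5 MHz.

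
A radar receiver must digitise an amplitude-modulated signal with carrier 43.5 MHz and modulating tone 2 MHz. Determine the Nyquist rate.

91 MHz

AM sidebands sit at fc ± fm = 41.5 MHz and 45.5 MHz.
Highest-frequency component: 45.5 MHz.
Nyquist rate = 2 × 45.5 MHz = 91 MHz.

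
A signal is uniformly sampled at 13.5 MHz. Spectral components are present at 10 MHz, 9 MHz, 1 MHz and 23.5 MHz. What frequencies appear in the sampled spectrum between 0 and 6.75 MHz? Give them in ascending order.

1 MHz, 3.5 MHz, 4.5 MHz

fs/2 = 6.75 MHz.
10 MHz > fs/2 = 6.75 MHz, folds to fs − 10 MHz = 3.5 MHz.
9 MHz > fs/2 = 6.75 MHz, folds to fs − 9 MHz = 4.5 MHz.
1 MHz ≤ fs/2 = 6.75 MHz, passes unchanged.
23.5 MHz mod fs = 10 MHz.
10 MHz > fs/2 = 6.75 MHz, folds to fs − 10 MHz = 3.5 MHz.
Distinct values: {1 MHz, 3.5 MHz, 4.5 MHz}.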